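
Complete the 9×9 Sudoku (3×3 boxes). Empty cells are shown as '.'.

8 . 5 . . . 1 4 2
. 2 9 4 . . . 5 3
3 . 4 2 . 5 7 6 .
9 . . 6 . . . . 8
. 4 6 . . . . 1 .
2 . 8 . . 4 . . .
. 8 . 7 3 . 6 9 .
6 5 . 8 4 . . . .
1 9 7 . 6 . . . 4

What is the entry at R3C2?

1

R2C1 = 7: row 2 has {2,3,4,5,9}; col 1 has {1,2,3,6,8,9}; box has {2,3,4,5,8,9} → only 7 remains.
R2C7 = 8: row 2 has {2,3,4,5,7,9}; col 7 has {1,6,7}; box has {1,2,3,4,5,6,7} → only 8 remains.
R3C2 = 1: row 3 has {2,3,4,5,6,7}; col 2 has {2,4,5,8,9}; box has {2,3,4,5,7,8,9} → only 1 remains.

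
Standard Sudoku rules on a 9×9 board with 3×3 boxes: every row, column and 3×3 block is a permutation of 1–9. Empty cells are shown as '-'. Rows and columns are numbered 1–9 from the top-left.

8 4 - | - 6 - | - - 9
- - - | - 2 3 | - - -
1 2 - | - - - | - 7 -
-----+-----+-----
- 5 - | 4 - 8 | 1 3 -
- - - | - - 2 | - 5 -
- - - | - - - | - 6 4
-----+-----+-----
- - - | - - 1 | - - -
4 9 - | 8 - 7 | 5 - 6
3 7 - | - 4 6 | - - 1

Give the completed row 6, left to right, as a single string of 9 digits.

row 1, column 6 = 5 (sole candidate).
row 2, column 2 = 6 (sole candidate).
row 3, column 4 = 9 (sole candidate).
row 3, column 5 = 8 (sole candidate).
row 3, column 6 = 4 (sole candidate).
row 6, column 6 = 9: row 6 has {4,6}; col 6 has {1,2,3,4,5,6,7,8}; box has {2,4,8} → only 9 remains.
row 7, column 2 = 8 (sole candidate).
row 8, column 5 = 3 (sole candidate).
row 8, column 8 = 2 (sole candidate).
row 1, column 8 = 1 (sole candidate).
row 4, column 5 = 7 (sole candidate).
row 4, column 9 = 2 (sole candidate).
row 5, column 5 = 1 (sole candidate).
row 6, column 5 = 5: row 6 has {4,6,9}; col 5 has {1,2,3,4,6,7,8}; box has {1,2,4,7,8,9} → only 5 remains.
row 7, column 5 = 9 (sole candidate).
row 7, column 8 = 4 (sole candidate).
row 8, column 3 = 1 (sole candidate).
row 1, column 4 = 7 (sole candidate).
row 2, column 4 = 1 (sole candidate).
row 2, column 8 = 8 (sole candidate).
row 2, column 9 = 5 (sole candidate).
row 3, column 9 = 3 (sole candidate).
row 5, column 2 = 3 (sole candidate).
row 5, column 4 = 6 (sole candidate).
row 6, column 2 = 1: row 6 has {4,5,6,9}; col 2 has {2,3,4,5,6,7,8,9}; box has {3,5} → only 1 remains.
row 6, column 4 = 3: row 6 has {1,4,5,6,9}; col 4 has {1,4,6,7,8,9}; box has {1,2,4,5,6,7,8,9} → only 3 remains.
row 7, column 9 = 7 (sole candidate).
row 9, column 8 = 9 (sole candidate).
row 1, column 3 = 3 (sole candidate).
row 1, column 7 = 2 (sole candidate).
row 2, column 7 = 4 (sole candidate).
row 3, column 3 = 5 (sole candidate).
row 3, column 7 = 6 (sole candidate).
row 5, column 9 = 8 (sole candidate).
row 6, column 7 = 7: row 6 has {1,3,4,5,6,9}; col 7 has {1,2,4,5,6}; box has {1,2,3,4,5,6,8} → only 7 remains.
row 7, column 7 = 3 (sole candidate).
row 9, column 3 = 2 (sole candidate).
row 9, column 4 = 5 (sole candidate).
row 9, column 7 = 8 (sole candidate).
row 5, column 7 = 9 (sole candidate).
row 6, column 1 = 2: row 6 has {1,3,4,5,6,7,9}; col 1 has {1,3,4,8}; box has {1,3,5} → only 2 remains.
row 6, column 3 = 8: row 6 has {1,2,3,4,5,6,7,9}; col 3 has {1,2,3,5}; box has {1,2,3,5} → only 8 remains.

218359764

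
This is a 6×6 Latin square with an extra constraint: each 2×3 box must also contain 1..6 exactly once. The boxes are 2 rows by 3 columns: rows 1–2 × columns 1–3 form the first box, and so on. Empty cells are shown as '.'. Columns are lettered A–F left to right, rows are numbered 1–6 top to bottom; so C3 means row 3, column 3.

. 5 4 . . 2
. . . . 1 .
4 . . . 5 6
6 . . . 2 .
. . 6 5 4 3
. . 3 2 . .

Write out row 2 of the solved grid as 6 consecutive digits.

C2 = 2: row 2 has {1}; col 3 has {3,4,6}; box has {4,5} → only 2 remains.
C3 = 1: row 3 has {4,5,6}; col 3 has {2,3,4,6}; box has {4,6} → only 1 remains.
D3 = 3: row 3 has {1,4,5,6}; col 4 has {2,5}; box has {2,5,6} → only 3 remains.
B4 = 3: row 4 has {2,6}; col 2 has {5}; box has {1,4,6} → only 3 remains.
C4 = 5: row 4 has {2,3,6}; col 3 has {1,2,3,4,6}; box has {1,3,4,6} → only 5 remains.
E6 = 6: row 6 has {2,3}; col 5 has {1,2,4,5}; box has {2,3,4,5} → only 6 remains.
F6 = 1: row 6 has {2,3,6}; col 6 has {2,3,6}; box has {2,3,4,5,6} → only 1 remains.
D1 = 6: row 1 has {2,4,5}; col 4 has {2,3,5}; box has {1,2} → only 6 remains.
E1 = 3: row 1 has {2,4,5,6}; col 5 has {1,2,4,5,6}; box has {1,2,6} → only 3 remains.
A2 = 3: row 2 has {1,2}; col 1 has {4,6}; box has {2,4,5} → only 3 remains.
B2 = 6: row 2 has {1,2,3}; col 2 has {3,5}; box has {2,3,4,5} → only 6 remains.
D2 = 4: row 2 has {1,2,3,6}; col 4 has {2,3,5,6}; box has {1,2,3,6} → only 4 remains.
F2 = 5: row 2 has {1,2,3,4,6}; col 6 has {1,2,3,6}; box has {1,2,3,4,6} → only 5 remains.

362415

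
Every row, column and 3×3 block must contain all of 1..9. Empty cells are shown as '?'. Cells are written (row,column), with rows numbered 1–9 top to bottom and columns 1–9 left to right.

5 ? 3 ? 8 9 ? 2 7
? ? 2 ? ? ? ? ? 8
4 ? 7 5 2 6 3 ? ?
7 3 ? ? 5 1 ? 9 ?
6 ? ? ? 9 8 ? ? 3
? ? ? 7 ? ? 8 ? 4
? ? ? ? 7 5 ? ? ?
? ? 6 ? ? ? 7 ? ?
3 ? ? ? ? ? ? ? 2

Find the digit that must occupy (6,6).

3

(3,8) = 1: row 3 has {2,3,4,5,6,7}; col 8 has {2,9}; box has {2,3,7,8} → only 1 remains.
(3,9) = 9: row 3 has {1,2,3,4,5,6,7}; col 9 has {2,3,4,7,8}; box has {1,2,3,7,8} → only 9 remains.
(4,9) = 6: row 4 has {1,3,5,7,9}; col 9 has {2,3,4,7,8,9}; box has {3,4,8,9} → only 6 remains.
(6,8) = 5: row 6 has {4,7,8}; col 8 has {1,2,9}; box has {3,4,6,8,9} → only 5 remains.
(7,9) = 1: row 7 has {5,7}; col 9 has {2,3,4,6,7,8,9}; box has {2,7} → only 1 remains.
(8,9) = 5: row 8 has {6,7}; col 9 has {1,2,3,4,6,7,8,9}; box has {1,2,7} → only 5 remains.
(9,6) = 4: row 9 has {2,3}; col 6 has {1,5,6,8,9}; box has {5,7} → only 4 remains.
(3,2) = 8: row 3 has {1,2,3,4,5,6,7,9}; col 2 has {3}; box has {2,3,4,5,7} → only 8 remains.
(4,7) = 2: row 4 has {1,3,5,6,7,9}; col 7 has {3,7,8}; box has {3,4,5,6,8,9} → only 2 remains.
(5,7) = 1: row 5 has {3,6,8,9}; col 7 has {2,3,7,8}; box has {2,3,4,5,6,8,9} → only 1 remains.
(5,8) = 7: row 5 has {1,3,6,8,9}; col 8 has {1,2,5,9}; box has {1,2,3,4,5,6,8,9} → only 7 remains.
(4,4) = 4: row 4 has {1,2,3,5,6,7,9}; col 4 has {5,7}; box has {1,5,7,8,9} → only 4 remains.
(5,4) = 2: row 5 has {1,3,6,7,8,9}; col 4 has {4,5,7}; box has {1,4,5,7,8,9} → only 2 remains.
(6,6) = 3: row 6 has {4,5,7,8}; col 6 has {1,4,5,6,8,9}; box has {1,2,4,5,7,8,9} → only 3 remains.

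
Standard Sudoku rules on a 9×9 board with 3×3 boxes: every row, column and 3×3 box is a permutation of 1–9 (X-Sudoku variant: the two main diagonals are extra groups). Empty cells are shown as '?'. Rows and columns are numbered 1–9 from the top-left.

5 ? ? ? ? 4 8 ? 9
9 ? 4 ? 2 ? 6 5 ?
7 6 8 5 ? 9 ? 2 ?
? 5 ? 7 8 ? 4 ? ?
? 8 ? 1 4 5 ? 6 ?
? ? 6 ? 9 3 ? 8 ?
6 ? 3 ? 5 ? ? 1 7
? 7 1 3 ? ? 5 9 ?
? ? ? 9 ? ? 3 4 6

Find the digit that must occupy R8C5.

6

R1C3 = 2 (sole candidate).
R1C4 = 6 (sole candidate).
R2C2 = 1 (sole candidate).
R2C4 = 8 (sole candidate).
R2C6 = 7 (sole candidate).
R2C9 = 3 (sole candidate).
R3C7 = 1 (sole candidate).
R3C9 = 4 (sole candidate).
R4C3 = 9 (sole candidate).
R4C8 = 3 (sole candidate).
R5C3 = 7 (sole candidate).
R5C9 = 2 (sole candidate).
R6C4 = 2 (sole candidate).
R6C7 = 7 (sole candidate).
R7C4 = 4 (sole candidate).
R7C7 = 2 (sole candidate).
R8C5 = 6: row 8 has {1,3,5,7,9}; col 5 has {2,4,5,8,9}; box has {3,4,5,9} → only 6 remains.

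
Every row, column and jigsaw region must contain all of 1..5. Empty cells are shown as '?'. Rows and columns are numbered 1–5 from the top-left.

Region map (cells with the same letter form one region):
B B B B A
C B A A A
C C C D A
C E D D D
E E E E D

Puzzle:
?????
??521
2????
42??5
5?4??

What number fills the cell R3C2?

R2C1 = 3: row 2 has {1,2,5}; col 1 has {2,4,5}; region has {2,4} → only 3 remains.
R2C2 = 4: row 2 has {1,2,3,5}; col 2 has {2}; region has {} → only 4 remains.
R3C3 = 1: row 3 has {2}; col 3 has {4,5}; region has {2,3,4} → only 1 remains.
R4C3 = 3: row 4 has {2,4,5}; col 3 has {1,4,5}; region has {5} → only 3 remains.
R4C4 = 1: row 4 has {2,3,4,5}; col 4 has {2}; region has {3,5} → only 1 remains.
R5C4 = 3: row 5 has {4,5}; col 4 has {1,2}; region has {2,4,5} → only 3 remains.
R5C5 = 2: row 5 has {3,4,5}; col 5 has {1,5}; region has {1,3,5} → only 2 remains.
R1C1 = 1: row 1 has {}; col 1 has {2,3,4,5}; region has {4} → only 1 remains.
R1C3 = 2: row 1 has {1}; col 3 has {1,3,4,5}; region has {1,4} → only 2 remains.
R1C4 = 5: row 1 has {1,2}; col 4 has {1,2,3}; region has {1,2,4} → only 5 remains.
R3C2 = 5: row 3 has {1,2}; col 2 has {2,4}; region has {1,2,3,4} → only 5 remains.

5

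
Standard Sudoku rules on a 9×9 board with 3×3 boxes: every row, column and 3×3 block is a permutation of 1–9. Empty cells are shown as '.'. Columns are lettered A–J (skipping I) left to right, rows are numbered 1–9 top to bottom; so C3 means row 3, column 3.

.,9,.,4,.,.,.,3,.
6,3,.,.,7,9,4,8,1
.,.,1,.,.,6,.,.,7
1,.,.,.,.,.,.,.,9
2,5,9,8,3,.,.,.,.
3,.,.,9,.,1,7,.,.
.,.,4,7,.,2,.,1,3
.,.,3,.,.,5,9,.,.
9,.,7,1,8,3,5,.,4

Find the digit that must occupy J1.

5

F1 = 8: row 1 has {3,4,9}; col 6 has {1,2,3,5,6,9}; box has {4,6,7,9} → only 8 remains.
G3 = 2: row 3 has {1,6,7}; col 7 has {4,5,7,9}; box has {1,3,4,7,8} → only 2 remains.
J5 = 6: row 5 has {2,3,5,8,9}; col 9 has {1,3,4,7,9}; box has {7,9} → only 6 remains.
A8 = 8: row 8 has {3,5,9}; col 1 has {1,2,3,6,9}; box has {3,4,7,9} → only 8 remains.
D8 = 6: row 8 has {3,5,8,9}; col 4 has {1,4,7,8,9}; box has {1,2,3,5,7,8} → only 6 remains.
E8 = 4: row 8 has {3,5,6,8,9}; col 5 has {3,7,8}; box has {1,2,3,5,6,7,8} → only 4 remains.
J8 = 2: row 8 has {3,4,5,6,8,9}; col 9 has {1,3,4,6,7,9}; box has {1,3,4,5,9} → only 2 remains.
H9 = 6: row 9 has {1,3,4,5,7,8,9}; col 8 has {1,3,8}; box has {1,2,3,4,5,9} → only 6 remains.
G1 = 6: row 1 has {3,4,8,9}; col 7 has {2,4,5,7,9}; box has {1,2,3,4,7,8} → only 6 remains.
J1 = 5: row 1 has {3,4,6,8,9}; col 9 has {1,2,3,4,6,7,9}; box has {1,2,3,4,6,7,8} → only 5 remains.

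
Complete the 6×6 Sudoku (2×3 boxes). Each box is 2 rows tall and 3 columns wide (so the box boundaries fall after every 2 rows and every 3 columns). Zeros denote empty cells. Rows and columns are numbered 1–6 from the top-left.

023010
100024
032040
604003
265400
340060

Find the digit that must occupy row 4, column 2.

row 2, column 2 = 5: row 2 has {1,2,4}; col 2 has {2,3,4,6}; box has {1,2,3} → only 5 remains.
row 2, column 3 = 6: row 2 has {1,2,4,5}; col 3 has {2,3,4,5}; box has {1,2,3,5} → only 6 remains.
row 2, column 4 = 3: row 2 has {1,2,4,5,6}; col 4 has {4}; box has {1,2,4} → only 3 remains.
row 3, column 1 = 5: row 3 has {2,3,4}; col 1 has {1,2,3,6}; box has {2,3,4,6} → only 5 remains.
row 4, column 2 = 1: row 4 has {3,4,6}; col 2 has {2,3,4,5,6}; box has {2,3,4,5,6} → only 1 remains.

1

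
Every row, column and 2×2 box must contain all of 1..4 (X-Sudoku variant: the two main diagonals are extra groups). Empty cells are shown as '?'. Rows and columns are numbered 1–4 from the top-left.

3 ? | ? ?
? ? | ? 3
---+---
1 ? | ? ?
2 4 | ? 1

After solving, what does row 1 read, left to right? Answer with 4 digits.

3124

row 1, column 4 = 4: row 1 has {3}; col 4 has {1,3}; box has {3}; anti-diagonal has {2} → only 4 remains.
row 2, column 1 = 4 (sole candidate).
row 2, column 2 = 2 (sole candidate).
row 2, column 3 = 1 (sole candidate).
row 3, column 2 = 3 (sole candidate).
row 3, column 3 = 4 (sole candidate).
row 3, column 4 = 2 (sole candidate).
row 4, column 3 = 3 (sole candidate).
row 1, column 2 = 1: row 1 has {3,4}; col 2 has {2,3,4}; box has {2,3,4} → only 1 remains.
row 1, column 3 = 2: row 1 has {1,3,4}; col 3 has {1,3,4}; box has {1,3,4} → only 2 remains.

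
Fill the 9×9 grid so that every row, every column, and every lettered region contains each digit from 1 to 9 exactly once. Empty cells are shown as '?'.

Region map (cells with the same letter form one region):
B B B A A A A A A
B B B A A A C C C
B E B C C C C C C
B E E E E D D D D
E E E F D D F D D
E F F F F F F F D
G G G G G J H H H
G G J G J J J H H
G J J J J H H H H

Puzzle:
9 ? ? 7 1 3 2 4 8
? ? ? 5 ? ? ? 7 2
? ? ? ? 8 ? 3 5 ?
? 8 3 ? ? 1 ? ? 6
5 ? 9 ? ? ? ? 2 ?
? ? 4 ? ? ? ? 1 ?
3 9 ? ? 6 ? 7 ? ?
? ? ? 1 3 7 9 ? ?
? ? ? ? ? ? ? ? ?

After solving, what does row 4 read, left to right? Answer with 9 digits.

r2c5 = 9: row 2 has {2,5,7}; col 5 has {1,3,6,8}; region has {1,2,3,4,5,7,8} → only 9 remains.
r2c6 = 6: row 2 has {2,5,7,9}; col 6 has {1,3,7}; region has {1,2,3,4,5,7,8,9} → only 6 remains.
r4c8 = 9: row 4 has {1,3,6,8}; col 8 has {1,2,4,5,7}; region has {1,2,6} → only 9 remains.
r7c8 = 8: row 7 has {3,6,7,9}; col 8 has {1,2,4,5,7,9}; region has {7} → only 8 remains.
r8c8 = 6: row 8 has {1,3,7,9}; col 8 has {1,2,4,5,7,8,9}; region has {7,8} → only 6 remains.
r9c8 = 3: row 9 has {}; col 8 has {1,2,4,5,6,7,8,9}; region has {6,7,8} → only 3 remains.
r2c2 = 3: in row 2, 3 can only go here (every other open cell in that row sees a 3).
r4c7 = 5: in row 4, 5 can only go here (every other open cell in that row sees a 5).
r5c2 = 1: in row 5, 1 can only go here (every other open cell in that row sees a 1).
r7c9 = 1: in row 7, 1 can only go here (every other open cell in that row sees a 1).
r9c7 = 4: row 9 has {3}; col 7 has {2,3,5,7,9}; region has {1,3,6,7,8} → only 4 remains.
r2c7 = 1: row 2 has {2,3,5,6,7,9}; col 7 has {2,3,4,5,7,9}; region has {2,3,5,7,8} → only 1 remains.
r8c9 = 5: row 8 has {1,3,6,7,9}; col 9 has {1,2,6,8}; region has {1,3,4,6,7,8} → only 5 remains.
r9c9 = 9: row 9 has {3,4}; col 9 has {1,2,5,6,8}; region has {1,3,4,5,6,7,8} → only 9 remains.
r2c3 = 8: row 2 has {1,2,3,5,6,7,9}; col 3 has {3,4,9}; region has {3,9} → only 8 remains.
r3c9 = 4: row 3 has {3,5,8}; col 9 has {1,2,5,6,8,9}; region has {1,2,3,5,7,8} → only 4 remains.
r8c3 = 2: row 8 has {1,3,5,6,7,9}; col 3 has {3,4,8,9}; region has {3,7,9} → only 2 remains.
r9c5 = 5: row 9 has {3,4,9}; col 5 has {1,3,6,8,9}; region has {2,3,7,9} → only 5 remains.
r9c6 = 2: row 9 has {3,4,5,9}; col 6 has {1,3,6,7}; region has {1,3,4,5,6,7,8,9} → only 2 remains.
r2c1 = 4: row 2 has {1,2,3,5,6,7,8,9}; col 1 has {3,5,9}; region has {3,8,9} → only 4 remains.
r3c6 = 9: row 3 has {3,4,5,8}; col 6 has {1,2,3,6,7}; region has {1,2,3,4,5,7,8} → only 9 remains.
r7c3 = 5: row 7 has {1,3,6,7,8,9}; col 3 has {2,3,4,8,9}; region has {1,3,6,9} → only 5 remains.
r7c6 = 4: row 7 has {1,3,5,6,7,8,9}; col 6 has {1,2,3,6,7,9}; region has {2,3,5,7,9} → only 4 remains.
r8c1 = 8: row 8 has {1,2,3,5,6,7,9}; col 1 has {3,4,5,9}; region has {1,3,5,6,9} → only 8 remains.
r8c2 = 4: row 8 has {1,2,3,5,6,7,8,9}; col 2 has {1,3,8,9}; region has {1,3,5,6,8,9} → only 4 remains.
r9c1 = 7: row 9 has {2,3,4,5,9}; col 1 has {3,4,5,8,9}; region has {1,3,4,5,6,8,9} → only 7 remains.
r9c2 = 6: row 9 has {2,3,4,5,7,9}; col 2 has {1,3,4,8,9}; region has {2,3,4,5,7,9} → only 6 remains.
r9c3 = 1: row 9 has {2,3,4,5,6,7,9}; col 3 has {2,3,4,5,8,9}; region has {2,3,4,5,6,7,9} → only 1 remains.
r9c4 = 8: row 9 has {1,2,3,4,5,6,7,9}; col 4 has {1,5,7}; region has {1,2,3,4,5,6,7,9} → only 8 remains.
r1c2 = 5: row 1 has {1,2,3,4,7,8,9}; col 2 has {1,3,4,6,8,9}; region has {3,4,8,9} → only 5 remains.
r1c3 = 6: row 1 has {1,2,3,4,5,7,8,9}; col 3 has {1,2,3,4,5,8,9}; region has {3,4,5,8,9} → only 6 remains.
r3c3 = 7: row 3 has {3,4,5,8,9}; col 3 has {1,2,3,4,5,6,8,9}; region has {3,4,5,6,8,9} → only 7 remains.
r3c4 = 6: row 3 has {3,4,5,7,8,9}; col 4 has {1,5,7,8}; region has {1,2,3,4,5,7,8,9} → only 6 remains.
r4c1 = 2: row 4 has {1,3,5,6,8,9}; col 1 has {3,4,5,7,8,9}; region has {3,4,5,6,7,8,9} → only 2 remains.
r4c4 = 4: row 4 has {1,2,3,5,6,8,9}; col 4 has {1,5,6,7,8}; region has {1,3,5,8,9} → only 4 remains.
r4c5 = 7: row 4 has {1,2,3,4,5,6,8,9}; col 5 has {1,3,5,6,8,9}; region has {1,3,4,5,8,9} → only 7 remains.

283471596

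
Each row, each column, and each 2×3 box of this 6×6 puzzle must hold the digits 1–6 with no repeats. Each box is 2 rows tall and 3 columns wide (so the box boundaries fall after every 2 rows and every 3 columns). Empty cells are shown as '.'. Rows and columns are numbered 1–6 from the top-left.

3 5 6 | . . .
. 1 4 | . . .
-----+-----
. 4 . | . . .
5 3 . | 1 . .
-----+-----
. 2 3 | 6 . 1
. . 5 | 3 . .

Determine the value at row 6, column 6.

row 2, column 1 = 2: row 2 has {1,4}; col 1 has {3,5}; box has {1,3,4,5,6} → only 2 remains.
row 2, column 4 = 5: row 2 has {1,2,4}; col 4 has {1,3,6}; box has {} → only 5 remains.
row 3, column 4 = 2: row 3 has {4}; col 4 has {1,3,5,6}; box has {1} → only 2 remains.
row 4, column 3 = 2: row 4 has {1,3,5}; col 3 has {3,4,5,6}; box has {3,4,5} → only 2 remains.
row 5, column 1 = 4: row 5 has {1,2,3,6}; col 1 has {2,3,5}; box has {2,3,5} → only 4 remains.
row 5, column 5 = 5: row 5 has {1,2,3,4,6}; col 5 has {}; box has {1,3,6} → only 5 remains.
row 6, column 2 = 6: row 6 has {3,5}; col 2 has {1,2,3,4,5}; box has {2,3,4,5} → only 6 remains.
row 1, column 4 = 4: row 1 has {3,5,6}; col 4 has {1,2,3,5,6}; box has {5} → only 4 remains.
row 1, column 6 = 2: row 1 has {3,4,5,6}; col 6 has {1}; box has {4,5} → only 2 remains.
row 3, column 3 = 1: row 3 has {2,4}; col 3 has {2,3,4,5,6}; box has {2,3,4,5} → only 1 remains.
row 6, column 1 = 1: row 6 has {3,5,6}; col 1 has {2,3,4,5}; box has {2,3,4,5,6} → only 1 remains.
row 6, column 6 = 4: row 6 has {1,3,5,6}; col 6 has {1,2}; box has {1,3,5,6} → only 4 remains.

4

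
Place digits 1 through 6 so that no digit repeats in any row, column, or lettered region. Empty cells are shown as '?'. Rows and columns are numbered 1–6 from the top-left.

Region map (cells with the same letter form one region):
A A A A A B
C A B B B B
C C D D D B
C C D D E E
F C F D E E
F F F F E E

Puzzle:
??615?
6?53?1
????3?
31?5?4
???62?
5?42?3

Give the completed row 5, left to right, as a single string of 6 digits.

r1c6 = 2 (sole candidate).
r2c5 = 4 (sole candidate).
r3c4 = 4 (sole candidate).
r3c6 = 6 (sole candidate).
r4c3 = 2 (sole candidate).
r4c5 = 6 (sole candidate).
r5c1 = 1: row 5 has {2,6}; col 1 has {3,5,6}; region has {2,4,5} → only 1 remains.
r5c3 = 3: row 5 has {1,2,6}; col 3 has {2,4,5,6}; region has {1,2,4,5} → only 3 remains.
r5c6 = 5: row 5 has {1,2,3,6}; col 6 has {1,2,3,4,6}; region has {2,3,4,6} → only 5 remains.
r6c2 = 6 (sole candidate).
r6c5 = 1 (sole candidate).
r1c1 = 4 (sole candidate).
r1c2 = 3 (sole candidate).
r2c2 = 2 (sole candidate).
r3c1 = 2 (sole candidate).
r3c2 = 5 (sole candidate).
r3c3 = 1 (sole candidate).
r5c2 = 4: row 5 has {1,2,3,5,6}; col 2 has {1,2,3,5,6}; region has {1,2,3,5,6} → only 4 remains.

143625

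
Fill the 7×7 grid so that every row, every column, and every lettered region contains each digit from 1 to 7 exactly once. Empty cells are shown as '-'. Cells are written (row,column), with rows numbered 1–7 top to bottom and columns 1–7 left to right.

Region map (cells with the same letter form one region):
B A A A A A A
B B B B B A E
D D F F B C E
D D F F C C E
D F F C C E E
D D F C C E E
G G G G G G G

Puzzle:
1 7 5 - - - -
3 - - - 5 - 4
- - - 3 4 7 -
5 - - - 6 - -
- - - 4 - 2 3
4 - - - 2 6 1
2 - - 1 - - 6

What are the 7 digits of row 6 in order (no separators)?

4375261

(1,5) = 3 (sole candidate).
(1,6) = 4 (sole candidate).
(1,7) = 2 (sole candidate).
(2,6) = 1 (sole candidate).
(3,1) = 6 (sole candidate).
(3,7) = 5 (sole candidate).
(4,6) = 3 (sole candidate).
(4,7) = 7 (sole candidate).
(5,1) = 7 (sole candidate).
(5,5) = 1 (sole candidate).
(6,2) = 3: row 6 has {1,2,4,6}; col 2 has {7}; region has {4,5,6,7} → only 3 remains.
(6,3) = 7: row 6 has {1,2,3,4,6}; col 3 has {5}; region has {3} → only 7 remains.
(6,4) = 5: row 6 has {1,2,3,4,6,7}; col 4 has {1,3,4}; region has {1,2,3,4,6,7} → only 5 remains.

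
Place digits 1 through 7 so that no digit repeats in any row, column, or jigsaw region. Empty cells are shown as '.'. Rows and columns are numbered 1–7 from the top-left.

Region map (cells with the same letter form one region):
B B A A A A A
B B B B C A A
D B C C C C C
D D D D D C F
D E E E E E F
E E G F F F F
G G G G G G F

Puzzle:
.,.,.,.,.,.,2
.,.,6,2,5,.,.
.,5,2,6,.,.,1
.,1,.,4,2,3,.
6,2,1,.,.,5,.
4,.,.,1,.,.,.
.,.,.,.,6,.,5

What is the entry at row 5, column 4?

row 1, column 6 = 6 (hidden single in row 1).
row 3, column 1 = 3 (hidden single in row 3).
row 4, column 7 = 6 (hidden single in row 4).
row 5, column 7 = 4 (hidden single in row 5).
row 6, column 6 = 2 (hidden single in row 6).
row 6, column 3 = 5 (hidden single in row 6).
row 6, column 2 = 6 (hidden single in row 6).
row 4, column 3 = 7 (sole candidate).
row 4, column 1 = 5 (sole candidate).
row 1, column 4 = 5 (hidden single in row 1).
row 7, column 1 = 2 (hidden single in row 7).
row 7, column 6 = 1 (hidden single in row 7).
row 2, column 1 = 1 (hidden single in row 2).
row 1, column 1 = 7 (sole candidate).
row 1, column 5 = 1 (hidden single in row 1).
row 7, column 2 = 7 (hidden single in column 2).
row 7, column 4 = 3 (sole candidate).
row 5, column 4 = 7: row 5 has {1,2,4,5,6}; col 4 has {1,2,3,4,5,6}; region has {1,2,4,5,6} → only 7 remains.

7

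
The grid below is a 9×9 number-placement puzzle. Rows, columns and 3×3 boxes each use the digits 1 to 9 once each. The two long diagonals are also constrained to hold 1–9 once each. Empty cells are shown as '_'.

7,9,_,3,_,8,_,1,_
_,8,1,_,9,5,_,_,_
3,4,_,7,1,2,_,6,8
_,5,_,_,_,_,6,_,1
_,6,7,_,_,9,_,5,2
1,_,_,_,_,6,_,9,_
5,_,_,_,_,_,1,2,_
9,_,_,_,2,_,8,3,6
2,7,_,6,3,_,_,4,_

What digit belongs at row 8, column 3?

4

row 2, column 1 = 6 (sole candidate).
row 2, column 4 = 4 (sole candidate).
row 2, column 8 = 7 (sole candidate).
row 2, column 9 = 3 (sole candidate).
row 3, column 3 = 5 (sole candidate).
row 3, column 7 = 9 (sole candidate).
row 4, column 4 = 2 (sole candidate).
row 4, column 8 = 8 (sole candidate).
row 5, column 5 = 4 (sole candidate).
row 5, column 7 = 3 (sole candidate).
row 7, column 2 = 3 (sole candidate).
row 8, column 2 = 1 (sole candidate).
row 8, column 3 = 4: row 8 has {1,2,3,6,8,9}; col 3 has {1,5,7}; box has {1,2,3,5,7,9} → only 4 remains.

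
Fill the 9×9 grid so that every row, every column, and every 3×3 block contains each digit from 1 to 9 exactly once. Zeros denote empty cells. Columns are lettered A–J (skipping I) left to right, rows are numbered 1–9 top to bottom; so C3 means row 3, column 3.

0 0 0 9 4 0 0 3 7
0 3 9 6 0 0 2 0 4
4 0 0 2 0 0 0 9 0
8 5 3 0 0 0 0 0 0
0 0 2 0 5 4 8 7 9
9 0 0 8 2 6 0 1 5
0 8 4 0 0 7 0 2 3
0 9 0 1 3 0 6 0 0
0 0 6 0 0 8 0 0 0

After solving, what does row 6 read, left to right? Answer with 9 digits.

D4 = 7: row 4 has {3,5,8}; col 4 has {1,2,6,8,9}; box has {2,4,5,6,8} → only 7 remains.
G4 = 4: row 4 has {3,5,7,8}; col 7 has {2,6,8}; box has {1,5,7,8,9} → only 4 remains.
H4 = 6: row 4 has {3,4,5,7,8}; col 8 has {1,2,3,7,9}; box has {1,4,5,7,8,9} → only 6 remains.
J4 = 2: row 4 has {3,4,5,6,7,8}; col 9 has {3,4,5,7,9}; box has {1,4,5,6,7,8,9} → only 2 remains.
D5 = 3: row 5 has {2,4,5,7,8,9}; col 4 has {1,2,6,7,8,9}; box has {2,4,5,6,7,8} → only 3 remains.
C6 = 7: row 6 has {1,2,5,6,8,9}; col 3 has {2,3,4,6,9}; box has {2,3,5,8,9} → only 7 remains.
G6 = 3: row 6 has {1,2,5,6,7,8,9}; col 7 has {2,4,6,8}; box has {1,2,4,5,6,7,8,9} → only 3 remains.
D7 = 5: row 7 has {2,3,4,7,8}; col 4 has {1,2,3,6,7,8,9}; box has {1,3,7,8} → only 5 remains.
C8 = 5: row 8 has {1,3,6,9}; col 3 has {2,3,4,6,7,9}; box has {4,6,8,9} → only 5 remains.
F8 = 2: row 8 has {1,3,5,6,9}; col 6 has {4,6,7,8}; box has {1,3,5,7,8} → only 2 remains.
J8 = 8: row 8 has {1,2,3,5,6,9}; col 9 has {2,3,4,5,7,9}; box has {2,3,6} → only 8 remains.
D9 = 4: row 9 has {6,8}; col 4 has {1,2,3,5,6,7,8,9}; box has {1,2,3,5,7,8} → only 4 remains.
E9 = 9: row 9 has {4,6,8}; col 5 has {2,3,4,5}; box has {1,2,3,4,5,7,8} → only 9 remains.
H9 = 5: row 9 has {4,6,8,9}; col 8 has {1,2,3,6,7,9}; box has {2,3,6,8} → only 5 remains.
J9 = 1: row 9 has {4,5,6,8,9}; col 9 has {2,3,4,5,7,8,9}; box has {2,3,5,6,8} → only 1 remains.
H2 = 8: row 2 has {2,3,4,6,9}; col 8 has {1,2,3,5,6,7,9}; box has {2,3,4,7,9} → only 8 remains.
J3 = 6: row 3 has {2,4,9}; col 9 has {1,2,3,4,5,7,8,9}; box has {2,3,4,7,8,9} → only 6 remains.
E4 = 1: row 4 has {2,3,4,5,6,7,8}; col 5 has {2,3,4,5,9}; box has {2,3,4,5,6,7,8} → only 1 remains.
F4 = 9: row 4 has {1,2,3,4,5,6,7,8}; col 6 has {2,4,6,7,8}; box has {1,2,3,4,5,6,7,8} → only 9 remains.
B6 = 4: row 6 has {1,2,3,5,6,7,8,9}; col 2 has {3,5,8,9}; box has {2,3,5,7,8,9} → only 4 remains.

947826315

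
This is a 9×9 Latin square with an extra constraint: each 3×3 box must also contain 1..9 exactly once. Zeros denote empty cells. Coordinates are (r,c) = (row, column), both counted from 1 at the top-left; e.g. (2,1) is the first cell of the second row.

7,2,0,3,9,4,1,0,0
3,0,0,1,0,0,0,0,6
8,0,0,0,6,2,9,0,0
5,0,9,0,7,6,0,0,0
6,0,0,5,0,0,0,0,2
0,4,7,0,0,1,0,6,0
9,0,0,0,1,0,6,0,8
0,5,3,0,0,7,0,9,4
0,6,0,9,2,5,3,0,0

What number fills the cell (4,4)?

2

(1,9) = 5: row 1 has {1,2,3,4,7,9}; col 9 has {2,4,6,8}; box has {1,6,9} → only 5 remains.
(2,2) = 9: row 2 has {1,3,6}; col 2 has {2,4,5,6}; box has {2,3,7,8} → only 9 remains.
(2,6) = 8: row 2 has {1,3,6,9}; col 6 has {1,2,4,5,6,7}; box has {1,2,3,4,6,9} → only 8 remains.
(3,2) = 1: row 3 has {2,6,8,9}; col 2 has {2,4,5,6,9}; box has {2,3,7,8,9} → only 1 remains.
(3,4) = 7: row 3 has {1,2,6,8,9}; col 4 has {1,3,5,9}; box has {1,2,3,4,6,8,9} → only 7 remains.
(3,9) = 3: row 3 has {1,2,6,7,8,9}; col 9 has {2,4,5,6,8}; box has {1,5,6,9} → only 3 remains.
(4,9) = 1: row 4 has {5,6,7,9}; col 9 has {2,3,4,5,6,8}; box has {2,6} → only 1 remains.
(6,1) = 2: row 6 has {1,4,6,7}; col 1 has {3,5,6,7,8,9}; box has {4,5,6,7,9} → only 2 remains.
(6,4) = 8: row 6 has {1,2,4,6,7}; col 4 has {1,3,5,7,9}; box has {1,5,6,7} → only 8 remains.
(6,5) = 3: row 6 has {1,2,4,6,7,8}; col 5 has {1,2,6,7,9}; box has {1,5,6,7,8} → only 3 remains.
(6,7) = 5: row 6 has {1,2,3,4,6,7,8}; col 7 has {1,3,6,9}; box has {1,2,6} → only 5 remains.
(6,9) = 9: row 6 has {1,2,3,4,5,6,7,8}; col 9 has {1,2,3,4,5,6,8}; box has {1,2,5,6} → only 9 remains.
(7,2) = 7: row 7 has {1,6,8,9}; col 2 has {1,2,4,5,6,9}; box has {3,5,6,9} → only 7 remains.
(7,4) = 4: row 7 has {1,6,7,8,9}; col 4 has {1,3,5,7,8,9}; box has {1,2,5,7,9} → only 4 remains.
(7,6) = 3: row 7 has {1,4,6,7,8,9}; col 6 has {1,2,4,5,6,7,8}; box has {1,2,4,5,7,9} → only 3 remains.
(8,1) = 1: row 8 has {3,4,5,7,9}; col 1 has {2,3,5,6,7,8,9}; box has {3,5,6,7,9} → only 1 remains.
(8,4) = 6: row 8 has {1,3,4,5,7,9}; col 4 has {1,3,4,5,7,8,9}; box has {1,2,3,4,5,7,9} → only 6 remains.
(8,5) = 8: row 8 has {1,3,4,5,6,7,9}; col 5 has {1,2,3,6,7,9}; box has {1,2,3,4,5,6,7,9} → only 8 remains.
(8,7) = 2: row 8 has {1,3,4,5,6,7,8,9}; col 7 has {1,3,5,6,9}; box has {3,4,6,8,9} → only 2 remains.
(9,1) = 4: row 9 has {2,3,5,6,9}; col 1 has {1,2,3,5,6,7,8,9}; box has {1,3,5,6,7,9} → only 4 remains.
(9,3) = 8: row 9 has {2,3,4,5,6,9}; col 3 has {3,7,9}; box has {1,3,4,5,6,7,9} → only 8 remains.
(9,9) = 7: row 9 has {2,3,4,5,6,8,9}; col 9 has {1,2,3,4,5,6,8,9}; box has {2,3,4,6,8,9} → only 7 remains.
(1,3) = 6: row 1 has {1,2,3,4,5,7,9}; col 3 has {3,7,8,9}; box has {1,2,3,7,8,9} → only 6 remains.
(1,8) = 8: row 1 has {1,2,3,4,5,6,7,9}; col 8 has {6,9}; box has {1,3,5,6,9} → only 8 remains.
(2,5) = 5: row 2 has {1,3,6,8,9}; col 5 has {1,2,3,6,7,8,9}; box has {1,2,3,4,6,7,8,9} → only 5 remains.
(3,8) = 4: row 3 has {1,2,3,6,7,8,9}; col 8 has {6,8,9}; box has {1,3,5,6,8,9} → only 4 remains.
(4,4) = 2: row 4 has {1,5,6,7,9}; col 4 has {1,3,4,5,6,7,8,9}; box has {1,3,5,6,7,8} → only 2 remains.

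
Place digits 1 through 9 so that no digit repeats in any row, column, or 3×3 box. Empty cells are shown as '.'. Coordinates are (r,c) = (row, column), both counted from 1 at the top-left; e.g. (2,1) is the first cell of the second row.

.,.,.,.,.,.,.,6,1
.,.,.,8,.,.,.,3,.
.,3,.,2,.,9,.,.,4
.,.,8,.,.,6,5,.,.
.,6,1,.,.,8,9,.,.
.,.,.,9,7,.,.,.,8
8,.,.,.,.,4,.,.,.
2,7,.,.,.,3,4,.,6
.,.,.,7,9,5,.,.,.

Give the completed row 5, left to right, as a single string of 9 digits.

(1,6) = 7 (sole candidate).
(2,6) = 1 (sole candidate).
(6,6) = 2 (sole candidate).
(8,4) = 1 (sole candidate).
(8,5) = 8 (sole candidate).
(7,4) = 6 (sole candidate).
(7,5) = 2 (sole candidate).
(3,1) = 1 (hidden single in row 3).
(6,7) = 6 (hidden single in row 6).
(6,8) = 1 (hidden single in row 6).
(4,5) = 1 (hidden single in row 4).
(1,2) = 8 (hidden single in column 2).
(1,7) = 2 (sole candidate).
(2,7) = 7 (sole candidate).
(3,7) = 8 (sole candidate).
(3,8) = 5 (sole candidate).
(8,8) = 9 (sole candidate).
(2,9) = 9 (sole candidate).
(3,5) = 6 (sole candidate).
(7,8) = 7 (sole candidate).
(8,3) = 5 (sole candidate).
(3,3) = 7 (sole candidate).
(7,9) = 5 (hidden single in row 7).
(9,8) = 8 (hidden single in row 9).
(9,9) = 2 (hidden single in row 9).
(5,8) = 2: in row 5, 2 can only go here (every other open cell in that row sees a 2).
(4,8) = 4 (sole candidate).
(4,4) = 3 (sole candidate).
(4,9) = 7 (sole candidate).
(5,9) = 3: row 5 has {1,2,6,8,9}; col 9 has {1,2,4,5,6,7,8,9}; box has {1,2,4,5,6,7,8,9} → only 3 remains.
(4,1) = 9 (sole candidate).
(4,2) = 2 (sole candidate).
(1,3) = 9 (hidden single in row 1).
(1,5) = 3 (hidden single in row 1).
(7,3) = 3 (sole candidate).
(7,7) = 1 (sole candidate).
(9,7) = 3 (sole candidate).
(6,3) = 4 (sole candidate).
(7,2) = 9 (sole candidate).
(9,3) = 6 (sole candidate).
(2,3) = 2 (sole candidate).
(6,2) = 5 (sole candidate).
(9,1) = 4 (sole candidate).
(9,2) = 1 (sole candidate).
(1,1) = 5 (sole candidate).
(1,4) = 4 (sole candidate).
(2,1) = 6 (sole candidate).
(2,2) = 4 (sole candidate).
(2,5) = 5 (sole candidate).
(5,1) = 7: row 5 has {1,2,3,6,8,9}; col 1 has {1,2,4,5,6,8,9}; box has {1,2,4,5,6,8,9} → only 7 remains.
(5,4) = 5: row 5 has {1,2,3,6,7,8,9}; col 4 has {1,2,3,4,6,7,8,9}; box has {1,2,3,6,7,8,9} → only 5 remains.
(5,5) = 4: row 5 has {1,2,3,5,6,7,8,9}; col 5 has {1,2,3,5,6,7,8,9}; box has {1,2,3,5,6,7,8,9} → only 4 remains.

761548923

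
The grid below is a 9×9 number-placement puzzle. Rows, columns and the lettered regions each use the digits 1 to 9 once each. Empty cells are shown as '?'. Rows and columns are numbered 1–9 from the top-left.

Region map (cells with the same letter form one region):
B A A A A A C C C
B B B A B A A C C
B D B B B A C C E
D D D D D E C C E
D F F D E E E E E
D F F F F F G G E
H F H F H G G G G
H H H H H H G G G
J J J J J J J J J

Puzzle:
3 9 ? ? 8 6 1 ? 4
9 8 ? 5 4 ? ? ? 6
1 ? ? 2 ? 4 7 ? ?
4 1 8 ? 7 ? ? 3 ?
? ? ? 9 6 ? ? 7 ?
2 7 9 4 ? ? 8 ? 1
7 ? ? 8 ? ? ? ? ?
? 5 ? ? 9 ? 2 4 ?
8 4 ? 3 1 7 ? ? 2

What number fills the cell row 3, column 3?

6

row 1, column 4 = 7: row 1 has {1,3,4,6,8,9}; col 4 has {2,3,4,5,8,9}; region has {4,5,6,8,9} → only 7 remains.
row 2, column 3 = 7: row 2 has {4,5,6,8,9}; col 3 has {8,9}; region has {1,2,3,4,8,9} → only 7 remains.
row 2, column 7 = 3: row 2 has {4,5,6,7,8,9}; col 7 has {1,2,7,8}; region has {4,5,6,7,8,9} → only 3 remains.
row 2, column 8 = 2: row 2 has {3,4,5,6,7,8,9}; col 8 has {3,4,7}; region has {1,3,4,6,7} → only 2 remains.
row 3, column 5 = 5: row 3 has {1,2,4,7}; col 5 has {1,4,6,7,8,9}; region has {1,2,3,4,7,8,9} → only 5 remains.
row 4, column 4 = 6: row 4 has {1,3,4,7,8}; col 4 has {2,3,4,5,7,8,9}; region has {1,2,4,7,8,9} → only 6 remains.
row 5, column 1 = 5: row 5 has {6,7,9}; col 1 has {1,2,3,4,7,8,9}; region has {1,2,4,6,7,8,9} → only 5 remains.
row 5, column 7 = 4: row 5 has {5,6,7,9}; col 7 has {1,2,3,7,8}; region has {1,6,7} → only 4 remains.
row 6, column 5 = 3: row 6 has {1,2,4,7,8,9}; col 5 has {1,4,5,6,7,8,9}; region has {4,7,8,9} → only 3 remains.
row 6, column 6 = 5: row 6 has {1,2,3,4,7,8,9}; col 6 has {4,6,7}; region has {3,4,7,8,9} → only 5 remains.
row 6, column 8 = 6: row 6 has {1,2,3,4,5,7,8,9}; col 8 has {2,3,4,7}; region has {2,4,8} → only 6 remains.
row 7, column 5 = 2: row 7 has {7,8}; col 5 has {1,3,4,5,6,7,8,9}; region has {5,7,9} → only 2 remains.
row 8, column 1 = 6: row 8 has {2,4,5,9}; col 1 has {1,2,3,4,5,7,8,9}; region has {2,5,7,9} → only 6 remains.
row 8, column 4 = 1: row 8 has {2,4,5,6,9}; col 4 has {2,3,4,5,6,7,8,9}; region has {2,5,6,7,9} → only 1 remains.
row 1, column 3 = 2: row 1 has {1,3,4,6,7,8,9}; col 3 has {7,8,9}; region has {3,4,5,6,7,8,9} → only 2 remains.
row 1, column 8 = 5: row 1 has {1,2,3,4,6,7,8,9}; col 8 has {2,3,4,6,7}; region has {1,2,3,4,6,7} → only 5 remains.
row 2, column 6 = 1: row 2 has {2,3,4,5,6,7,8,9}; col 6 has {4,5,6,7}; region has {2,3,4,5,6,7,8,9} → only 1 remains.
row 3, column 2 = 3: row 3 has {1,2,4,5,7}; col 2 has {1,4,5,7,8,9}; region has {1,2,4,5,6,7,8,9} → only 3 remains.
row 3, column 3 = 6: row 3 has {1,2,3,4,5,7}; col 3 has {2,7,8,9}; region has {1,2,3,4,5,7,8,9} → only 6 remains.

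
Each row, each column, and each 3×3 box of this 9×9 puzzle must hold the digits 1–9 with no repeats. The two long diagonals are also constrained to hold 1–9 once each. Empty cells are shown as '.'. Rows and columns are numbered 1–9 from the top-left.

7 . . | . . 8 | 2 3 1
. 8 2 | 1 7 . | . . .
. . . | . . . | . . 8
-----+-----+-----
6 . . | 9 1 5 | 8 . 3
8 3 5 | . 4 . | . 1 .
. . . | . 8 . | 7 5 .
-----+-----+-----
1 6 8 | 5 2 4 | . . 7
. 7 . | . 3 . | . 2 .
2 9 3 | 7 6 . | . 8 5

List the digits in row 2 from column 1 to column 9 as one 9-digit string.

982173564

R4C8 = 4 (sole candidate).
R7C7 = 3 (sole candidate).
R7C8 = 9 (sole candidate).
R8C3 = 4 (sole candidate).
R8C4 = 8 (sole candidate).
R8C9 = 6 (sole candidate).
R9C6 = 1 (sole candidate).
R9C7 = 4 (sole candidate).
R2C8 = 6: row 2 has {1,2,7,8}; col 8 has {1,2,3,4,5,8,9}; box has {1,2,3,8}; anti-diagonal has {1,2,4,5,7,8} → only 6 remains.
R3C7 = 9 (sole candidate).
R3C8 = 7 (sole candidate).
R4C2 = 2 (sole candidate).
R4C3 = 7 (sole candidate).
R5C7 = 6 (sole candidate).
R6C4 = 3 (sole candidate).
R6C6 = 6 (sole candidate).
R8C1 = 5 (sole candidate).
R8C6 = 9 (sole candidate).
R8C7 = 1 (sole candidate).
R2C6 = 3: row 2 has {1,2,6,7,8}; col 6 has {1,4,5,6,8,9}; box has {1,7,8} → only 3 remains.
R2C7 = 5: row 2 has {1,2,3,6,7,8}; col 7 has {1,2,3,4,6,7,8,9}; box has {1,2,3,6,7,8,9} → only 5 remains.
R2C9 = 4: row 2 has {1,2,3,5,6,7,8}; col 9 has {1,3,5,6,7,8}; box has {1,2,3,5,6,7,8,9} → only 4 remains.
R3C3 = 1 (sole candidate).
R3C5 = 5 (sole candidate).
R3C6 = 2 (sole candidate).
R5C4 = 2 (sole candidate).
R5C6 = 7 (sole candidate).
R5C9 = 9 (sole candidate).
R6C3 = 9 (sole candidate).
R6C9 = 2 (sole candidate).
R1C3 = 6 (sole candidate).
R1C4 = 4 (sole candidate).
R1C5 = 9 (sole candidate).
R2C1 = 9: row 2 has {1,2,3,4,5,6,7,8}; col 1 has {1,2,5,6,7,8}; box has {1,2,6,7,8} → only 9 remains.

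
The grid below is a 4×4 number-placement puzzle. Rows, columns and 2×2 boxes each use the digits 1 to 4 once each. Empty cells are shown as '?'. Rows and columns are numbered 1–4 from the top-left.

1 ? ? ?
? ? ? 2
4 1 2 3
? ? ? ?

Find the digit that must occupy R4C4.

1

R1C4 = 4 (sole candidate).
R2C1 = 3 (sole candidate).
R2C2 = 4 (sole candidate).
R2C3 = 1 (sole candidate).
R4C1 = 2 (sole candidate).
R4C2 = 3 (sole candidate).
R4C3 = 4 (sole candidate).
R4C4 = 1: row 4 has {2,3,4}; col 4 has {2,3,4}; box has {2,3,4} → only 1 remains.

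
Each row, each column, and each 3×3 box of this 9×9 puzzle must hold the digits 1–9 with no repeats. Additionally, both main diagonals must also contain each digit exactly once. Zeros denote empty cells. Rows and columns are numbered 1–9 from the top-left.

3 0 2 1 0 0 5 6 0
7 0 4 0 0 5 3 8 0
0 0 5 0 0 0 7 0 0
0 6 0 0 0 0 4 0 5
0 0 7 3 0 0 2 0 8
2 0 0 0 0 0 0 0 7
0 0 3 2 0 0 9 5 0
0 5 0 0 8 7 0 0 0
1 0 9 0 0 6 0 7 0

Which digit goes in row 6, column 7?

6

row 2, column 2 = 1: row 2 has {3,4,5,7,8}; col 2 has {5,6}; box has {2,3,4,5,7}; main diagonal has {3,5,9} → only 1 remains.
row 8, column 3 = 6: row 8 has {5,7,8}; col 3 has {2,3,4,5,7,9}; box has {1,3,5,9} → only 6 remains.
row 8, column 7 = 1: row 8 has {5,6,7,8}; col 7 has {2,3,4,5,7,9}; box has {5,7,9} → only 1 remains.
row 9, column 7 = 8: row 9 has {1,6,7,9}; col 7 has {1,2,3,4,5,7,9}; box has {1,5,7,9} → only 8 remains.
row 6, column 7 = 6: row 6 has {2,7}; col 7 has {1,2,3,4,5,7,8,9}; box has {2,4,5,7,8} → only 6 remains.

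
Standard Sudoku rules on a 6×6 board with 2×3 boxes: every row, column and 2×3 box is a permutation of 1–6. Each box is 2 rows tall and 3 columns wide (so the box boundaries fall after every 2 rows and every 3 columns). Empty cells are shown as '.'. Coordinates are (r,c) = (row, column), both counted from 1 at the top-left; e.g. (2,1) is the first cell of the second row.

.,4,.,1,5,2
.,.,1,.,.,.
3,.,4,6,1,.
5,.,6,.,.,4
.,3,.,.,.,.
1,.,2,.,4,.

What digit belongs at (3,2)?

(1,1) = 6: row 1 has {1,2,4,5}; col 1 has {1,3,5}; box has {1,4} → only 6 remains.
(1,3) = 3: row 1 has {1,2,4,5,6}; col 3 has {1,2,4,6}; box has {1,4,6} → only 3 remains.
(2,1) = 2: row 2 has {1}; col 1 has {1,3,5,6}; box has {1,3,4,6} → only 2 remains.
(2,2) = 5: row 2 has {1,2}; col 2 has {3,4}; box has {1,2,3,4,6} → only 5 remains.
(3,2) = 2: row 3 has {1,3,4,6}; col 2 has {3,4,5}; box has {3,4,5,6} → only 2 remains.

2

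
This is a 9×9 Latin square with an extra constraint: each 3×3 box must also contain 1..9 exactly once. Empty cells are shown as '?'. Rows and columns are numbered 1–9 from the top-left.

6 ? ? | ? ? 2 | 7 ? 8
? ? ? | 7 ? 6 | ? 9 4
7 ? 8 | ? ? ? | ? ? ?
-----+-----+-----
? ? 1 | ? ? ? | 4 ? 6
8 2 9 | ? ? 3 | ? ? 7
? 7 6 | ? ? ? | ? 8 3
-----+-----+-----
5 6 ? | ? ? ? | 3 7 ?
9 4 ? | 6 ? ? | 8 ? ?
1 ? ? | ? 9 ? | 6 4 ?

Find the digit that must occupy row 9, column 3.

7

row 4, column 1 = 3: row 4 has {1,4,6}; col 1 has {1,5,6,7,8,9}; box has {1,2,6,7,8,9} → only 3 remains.
row 4, column 2 = 5: row 4 has {1,3,4,6}; col 2 has {2,4,6,7}; box has {1,2,3,6,7,8,9} → only 5 remains.
row 4, column 8 = 2: row 4 has {1,3,4,5,6}; col 8 has {4,7,8,9}; box has {3,4,6,7,8} → only 2 remains.
row 6, column 1 = 4: row 6 has {3,6,7,8}; col 1 has {1,3,5,6,7,8,9}; box has {1,2,3,5,6,7,8,9} → only 4 remains.
row 7, column 3 = 2: row 7 has {3,5,6,7}; col 3 has {1,6,8,9}; box has {1,4,5,6,9} → only 2 remains.
row 2, column 1 = 2: row 2 has {4,6,7,9}; col 1 has {1,3,4,5,6,7,8,9}; box has {6,7,8} → only 2 remains.
row 2, column 5 = 8: in row 2, 8 can only go here (every other open cell in that row sees an 8).
row 4, column 5 = 7: row 4 has {1,2,3,4,5,6}; col 5 has {8,9}; box has {3} → only 7 remains.
row 3, column 8 = 6: in row 3, 6 can only go here (every other open cell in that row sees a 6).
row 5, column 5 = 6: in row 5, 6 can only go here (every other open cell in that row sees a 6).
row 5, column 4 = 4: in row 5, 4 can only go here (every other open cell in that row sees a 4).
row 7, column 9 = 9: in row 7, 9 can only go here (every other open cell in that row sees a 9).
row 9, column 2 = 8: in column 2, 8 can only go here (every other open cell in that column sees an 8).
row 1, column 3 = 4: in column 3, 4 can only go here (every other open cell in that column sees a 4).
row 2, column 3 = 5: in column 3, 5 can only go here (every other open cell in that column sees a 5).
row 2, column 7 = 1: row 2 has {2,4,5,6,7,8,9}; col 7 has {3,4,6,7,8}; box has {4,6,7,8,9} → only 1 remains.
row 5, column 7 = 5: row 5 has {2,3,4,6,7,8,9}; col 7 has {1,3,4,6,7,8}; box has {2,3,4,6,7,8} → only 5 remains.
row 5, column 8 = 1: row 5 has {2,3,4,5,6,7,8,9}; col 8 has {2,4,6,7,8,9}; box has {2,3,4,5,6,7,8} → only 1 remains.
row 6, column 7 = 9: row 6 has {3,4,6,7,8}; col 7 has {1,3,4,5,6,7,8}; box has {1,2,3,4,5,6,7,8} → only 9 remains.
row 8, column 8 = 5: row 8 has {4,6,8,9}; col 8 has {1,2,4,6,7,8,9}; box has {3,4,6,7,8,9} → only 5 remains.
row 9, column 9 = 2: row 9 has {1,4,6,8,9}; col 9 has {3,4,6,7,8,9}; box has {3,4,5,6,7,8,9} → only 2 remains.
row 1, column 8 = 3: row 1 has {2,4,6,7,8}; col 8 has {1,2,4,5,6,7,8,9}; box has {1,4,6,7,8,9} → only 3 remains.
row 2, column 2 = 3: row 2 has {1,2,4,5,6,7,8,9}; col 2 has {2,4,5,6,7,8}; box has {2,4,5,6,7,8} → only 3 remains.
row 3, column 7 = 2: row 3 has {6,7,8}; col 7 has {1,3,4,5,6,7,8,9}; box has {1,3,4,6,7,8,9} → only 2 remains.
row 3, column 9 = 5: row 3 has {2,6,7,8}; col 9 has {2,3,4,6,7,8,9}; box has {1,2,3,4,6,7,8,9} → only 5 remains.
row 8, column 9 = 1: row 8 has {4,5,6,8,9}; col 9 has {2,3,4,5,6,7,8,9}; box has {2,3,4,5,6,7,8,9} → only 1 remains.
row 8, column 6 = 7: row 8 has {1,4,5,6,8,9}; col 6 has {2,3,6}; box has {6,9} → only 7 remains.
row 9, column 6 = 5: row 9 has {1,2,4,6,8,9}; col 6 has {2,3,6,7}; box has {6,7,9} → only 5 remains.
row 6, column 6 = 1: row 6 has {3,4,6,7,8,9}; col 6 has {2,3,5,6,7}; box has {3,4,6,7} → only 1 remains.
row 8, column 3 = 3: row 8 has {1,4,5,6,7,8,9}; col 3 has {1,2,4,5,6,8,9}; box has {1,2,4,5,6,8,9} → only 3 remains.
row 8, column 5 = 2: row 8 has {1,3,4,5,6,7,8,9}; col 5 has {6,7,8,9}; box has {5,6,7,9} → only 2 remains.
row 9, column 3 = 7: row 9 has {1,2,4,5,6,8,9}; col 3 has {1,2,3,4,5,6,8,9}; box has {1,2,3,4,5,6,8,9} → only 7 remains.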